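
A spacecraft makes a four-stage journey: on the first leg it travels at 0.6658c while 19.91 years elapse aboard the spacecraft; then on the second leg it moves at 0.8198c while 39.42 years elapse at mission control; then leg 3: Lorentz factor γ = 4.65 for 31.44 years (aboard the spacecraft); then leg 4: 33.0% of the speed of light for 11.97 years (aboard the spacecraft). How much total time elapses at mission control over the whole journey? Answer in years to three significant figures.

Leg 1: γ = 1/√(1 − 0.6658²) = 1/√0.5567 = 1.340; Δt_1 = 1.340 × 19.91 = 26.68 years.
Leg 2: 39.42 years is already measured at mission control.
Leg 3: γ = 4.65; Δt_3 = 4.650 × 31.44 = 146.2 years.
Leg 4: β = 0.330; γ = 1/√(1 − 0.330²) = 1/√0.8911 = 1.059; Δt_4 = 1.059 × 11.97 = 12.68 years.
Total: 26.68 + 39.42 + 146.2 + 12.68 years.

Δt = 225 years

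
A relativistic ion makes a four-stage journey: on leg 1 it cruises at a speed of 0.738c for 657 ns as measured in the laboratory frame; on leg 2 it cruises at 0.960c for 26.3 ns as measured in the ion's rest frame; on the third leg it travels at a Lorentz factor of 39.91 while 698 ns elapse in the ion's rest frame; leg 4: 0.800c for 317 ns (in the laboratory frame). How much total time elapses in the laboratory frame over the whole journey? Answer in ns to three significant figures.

Δt = 2.89×10⁴ ns

Leg 1: 657 ns is already measured in the laboratory frame.
Leg 2: γ = 1/√(1 − 0.960²) = 25/7 ≈ 3.571; Δt_2 = 3.571 × 26.3 = 93.93 ns.
Leg 3: γ = 39.91; Δt_3 = 39.91 × 698 = 2.786×10⁴ ns.
Leg 4: 317 ns is already measured in the laboratory frame.
Total: 657.0 + 93.93 + 2.786×10⁴ + 317.0 ns.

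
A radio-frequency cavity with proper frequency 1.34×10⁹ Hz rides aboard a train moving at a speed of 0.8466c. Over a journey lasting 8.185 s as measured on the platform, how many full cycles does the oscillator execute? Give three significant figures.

γ = 1/√(1 − 0.8466²) = 1/√0.2833 = 1.879
The oscillator's own cycle count is N = f × τ where τ is the proper time on the train. τ = Δt/γ = 8.185/1.879 = 4.356 s = 4.356×10⁰ s.
N = 1.34×10⁹ × 4.356×10⁰ = 5.837×10⁹.

N = 5.84×10⁹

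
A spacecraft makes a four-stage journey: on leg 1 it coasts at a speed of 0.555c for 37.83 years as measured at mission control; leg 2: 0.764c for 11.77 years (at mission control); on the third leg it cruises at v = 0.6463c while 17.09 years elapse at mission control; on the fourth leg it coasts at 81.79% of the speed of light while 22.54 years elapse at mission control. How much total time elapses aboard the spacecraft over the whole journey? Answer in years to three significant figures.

Leg 1: γ = 1/√(1 − 0.555²) = 1/√0.6920 = 1.202; τ_1 = 37.83/1.202 = 31.47 years.
Leg 2: γ = 1/√(1 − 0.764²) = 1/√0.4163 = 1.550; τ_2 = 11.77/1.550 = 7.594 years.
Leg 3: γ = 1/√(1 − 0.6463²) = 1/√0.5823 = 1.310; τ_3 = 17.09/1.310 = 13.04 years.
Leg 4: β = 0.8179; γ = 1/√(1 − 0.8179²) = 1/√0.3310 = 1.738; τ_4 = 22.54/1.738 = 12.97 years.
Total: 31.47 + 7.594 + 13.04 + 12.97 years.

τ = 65.1 years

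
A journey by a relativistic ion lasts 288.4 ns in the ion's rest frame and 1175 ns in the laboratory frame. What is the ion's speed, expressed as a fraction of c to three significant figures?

v = 0.969c

The proper time is measured in the ion's rest frame (both events occur at the ion's location); Δt is measured in the laboratory frame. γ = Δt/τ = 1175/288.4 = 4.074.
β = √(1 − 1/γ²) = √(1 − 0.06024) = √0.9398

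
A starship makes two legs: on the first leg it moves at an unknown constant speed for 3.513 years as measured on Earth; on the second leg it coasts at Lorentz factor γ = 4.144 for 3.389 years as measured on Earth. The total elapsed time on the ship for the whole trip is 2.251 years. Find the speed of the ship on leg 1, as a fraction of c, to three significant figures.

β = 0.913

Leg 1: speed unknown; τ_1 = 3.513/γ_1.
Leg 2: γ = 4.144; τ_2 = 3.389/4.144 = 0.8178 years.
Total proper time: τ_1 + 0.8178 = 2.251, so τ_1 = 2.251 − 0.8178 = 1.433 years.
γ_1 = 3.513/1.433 = 2.451; β = √(1 − 1/γ²) = √0.8336.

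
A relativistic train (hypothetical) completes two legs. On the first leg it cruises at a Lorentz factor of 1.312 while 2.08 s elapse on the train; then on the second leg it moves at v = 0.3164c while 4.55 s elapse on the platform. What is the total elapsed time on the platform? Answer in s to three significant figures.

Leg 1: γ = 1.312; Δt_1 = 1.312 × 2.08 = 2.729 s.
Leg 2: 4.55 s is already measured on the platform.
Total: 2.729 + 4.550 s.

Δt = 7.28 s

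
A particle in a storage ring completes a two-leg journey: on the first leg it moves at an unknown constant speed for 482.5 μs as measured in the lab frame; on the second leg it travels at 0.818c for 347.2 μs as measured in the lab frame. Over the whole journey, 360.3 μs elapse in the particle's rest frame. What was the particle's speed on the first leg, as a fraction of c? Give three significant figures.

Leg 1: speed unknown; τ_1 = 482.5/γ_1.
Leg 2: γ = 1/√(1 − 0.818²) = 1/√0.3309 = 1.738; τ_2 = 347.2/1.738 = 199.7 μs.
Total proper time: τ_1 + 199.7 = 360.3, so τ_1 = 360.3 − 199.7 = 160.6 μs.
γ_1 = 482.5/160.6 = 3.005; β = √(1 − 1/γ²) = √0.8892.

β = 0.943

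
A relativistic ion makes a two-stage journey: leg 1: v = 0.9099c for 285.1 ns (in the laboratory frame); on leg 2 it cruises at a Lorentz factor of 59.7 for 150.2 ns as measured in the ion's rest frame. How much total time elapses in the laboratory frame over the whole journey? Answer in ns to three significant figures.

Δt = 9250 ns

Leg 1: 285.1 ns is already measured in the laboratory frame.
Leg 2: γ = 59.7; Δt_2 = 59.70 × 150.2 = 8967 ns.
Total: 285.1 + 8967 ns.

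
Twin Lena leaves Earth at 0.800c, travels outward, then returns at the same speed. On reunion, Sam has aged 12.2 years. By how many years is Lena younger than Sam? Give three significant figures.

γ = 1/√(1 − 0.800²) = 5/3 ≈ 1.667
Lena's elapsed proper time: τ = 12.2/1.667 = 7.320 years.
Age gap = Δt − τ = 12.2 − 7.320 years.

Δt − τ = 4.88 years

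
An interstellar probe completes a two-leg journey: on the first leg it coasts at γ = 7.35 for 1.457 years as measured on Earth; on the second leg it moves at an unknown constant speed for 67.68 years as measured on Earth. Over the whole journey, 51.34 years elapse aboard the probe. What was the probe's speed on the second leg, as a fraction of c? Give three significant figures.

β = 0.655

Leg 1: γ = 7.35; τ_1 = 1.457/7.350 = 0.1982 years.
Leg 2: speed unknown; τ_2 = 67.68/γ_2.
Total proper time: 0.1982 + τ_2 = 51.34, so τ_2 = 51.34 − 0.1982 = 51.14 years.
γ_2 = 67.68/51.14 = 1.323; β = √(1 − 1/γ²) = √0.4290.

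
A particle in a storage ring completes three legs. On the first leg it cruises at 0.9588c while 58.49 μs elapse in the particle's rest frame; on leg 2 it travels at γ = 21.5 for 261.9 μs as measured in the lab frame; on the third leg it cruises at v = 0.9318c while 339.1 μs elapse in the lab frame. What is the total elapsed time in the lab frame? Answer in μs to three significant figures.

Leg 1: γ = 1/√(1 − 0.9588²) = 1/√0.08070 = 3.520; Δt_1 = 3.520 × 58.49 = 205.9 μs.
Leg 2: 261.9 μs is already measured in the lab frame.
Leg 3: 339.1 μs is already measured in the lab frame.
Total: 205.9 + 261.9 + 339.1 μs.

Δt = 807 μs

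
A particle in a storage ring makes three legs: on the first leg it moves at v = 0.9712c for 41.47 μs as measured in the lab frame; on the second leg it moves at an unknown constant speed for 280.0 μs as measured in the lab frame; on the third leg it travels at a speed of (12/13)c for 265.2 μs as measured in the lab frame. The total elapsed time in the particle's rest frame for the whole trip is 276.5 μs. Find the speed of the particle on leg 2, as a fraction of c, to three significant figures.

β = 0.809

Leg 1: γ = 1/√(1 − 0.9712²) = 1/√0.05677 = 4.197; τ_1 = 41.47/4.197 = 9.881 μs.
Leg 2: speed unknown; τ_2 = 280.0/γ_2.
Leg 3: γ = 1/√(1 − (12/13)²) = 13/5 = 2.600; τ_3 = 265.2/2.600 = 102.0 μs.
Total proper time: 9.881 + τ_2 + 102.0 = 276.5, so τ_2 = 276.5 − 111.9 = 164.6 μs.
γ_2 = 280.0/164.6 = 1.701; β = √(1 − 1/γ²) = √0.6543.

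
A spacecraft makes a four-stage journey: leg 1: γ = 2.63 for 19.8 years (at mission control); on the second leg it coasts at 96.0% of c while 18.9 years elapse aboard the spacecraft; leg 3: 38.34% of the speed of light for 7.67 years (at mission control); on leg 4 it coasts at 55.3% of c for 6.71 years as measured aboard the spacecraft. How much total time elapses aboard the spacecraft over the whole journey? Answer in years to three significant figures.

τ = 40.2 years

Leg 1: γ = 2.63; τ_1 = 19.8/2.630 = 7.529 years.
Leg 2: 18.9 years is already measured aboard the spacecraft.
Leg 3: β = 0.3834; γ = 1/√(1 − 0.3834²) = 1/√0.8530 = 1.083; τ_3 = 7.67/1.083 = 7.084 years.
Leg 4: 6.71 years is already measured aboard the spacecraft.
Total: 7.529 + 18.90 + 7.084 + 6.710 years.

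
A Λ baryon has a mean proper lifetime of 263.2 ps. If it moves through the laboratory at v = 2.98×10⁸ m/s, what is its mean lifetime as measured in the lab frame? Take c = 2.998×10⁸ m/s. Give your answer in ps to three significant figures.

β = 2.98×10⁸/2.998×10⁸ = 0.9940; γ = 1/√(1 − 0.9940²) = 9.139
The rest-frame lifetime is the proper time; the lab measures the dilated interval Δt = γτ₀ = 9.139 × 263.2 ps.

Δt = 2410 ps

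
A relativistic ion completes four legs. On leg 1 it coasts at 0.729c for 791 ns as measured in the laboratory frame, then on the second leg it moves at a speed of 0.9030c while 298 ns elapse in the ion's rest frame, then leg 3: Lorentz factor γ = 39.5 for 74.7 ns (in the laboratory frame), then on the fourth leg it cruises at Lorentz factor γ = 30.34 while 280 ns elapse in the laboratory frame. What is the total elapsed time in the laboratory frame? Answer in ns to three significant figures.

Leg 1: 791 ns is already measured in the laboratory frame.
Leg 2: γ = 1/√(1 − 0.9030²) = 1/√0.1846 = 2.328; Δt_2 = 2.328 × 298 = 693.6 ns.
Leg 3: 74.7 ns is already measured in the laboratory frame.
Leg 4: 280 ns is already measured in the laboratory frame.
Total: 791.0 + 693.6 + 74.70 + 280.0 ns.

Δt = 1840 ns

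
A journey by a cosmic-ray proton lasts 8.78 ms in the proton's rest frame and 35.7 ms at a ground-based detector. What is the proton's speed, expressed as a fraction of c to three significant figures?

v = 0.969c

The proper time is measured in the proton's rest frame (both events occur at the proton's location); Δt is measured at a ground-based detector. γ = Δt/τ = 35.7/8.78 = 4.066.
β = √(1 − 1/γ²) = √(1 − 0.06049) = √0.9395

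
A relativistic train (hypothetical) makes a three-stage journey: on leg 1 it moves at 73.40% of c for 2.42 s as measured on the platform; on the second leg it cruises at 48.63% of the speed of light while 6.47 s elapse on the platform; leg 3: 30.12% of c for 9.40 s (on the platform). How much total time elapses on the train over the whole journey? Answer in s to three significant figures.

Leg 1: β = 0.7340; γ = 1/√(1 − 0.7340²) = 1/√0.4612 = 1.472; τ_1 = 2.42/1.472 = 1.644 s.
Leg 2: β = 0.4863; γ = 1/√(1 − 0.4863²) = 1/√0.7635 = 1.144; τ_2 = 6.47/1.144 = 5.653 s.
Leg 3: β = 0.3012; γ = 1/√(1 − 0.3012²) = 1/√0.9093 = 1.049; τ_3 = 9.40/1.049 = 8.963 s.
Total: 1.644 + 5.653 + 8.963 s.

τ = 16.3 s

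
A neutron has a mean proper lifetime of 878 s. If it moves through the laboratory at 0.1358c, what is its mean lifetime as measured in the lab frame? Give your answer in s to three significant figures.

Δt = 886 s

γ = 1/√(1 − 0.1358²) = 1/√0.9816 = 1.009
The rest-frame lifetime is the proper time; the lab measures the dilated interval Δt = γτ₀ = 1.009 × 878 s.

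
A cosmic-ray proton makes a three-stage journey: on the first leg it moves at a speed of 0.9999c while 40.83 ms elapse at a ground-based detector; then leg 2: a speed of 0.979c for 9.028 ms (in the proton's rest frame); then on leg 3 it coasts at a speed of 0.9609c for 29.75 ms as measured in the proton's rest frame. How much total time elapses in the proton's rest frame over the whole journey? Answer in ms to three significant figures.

τ = 39.4 ms

Leg 1: γ = 1/√(1 − 0.9999²) = 1/√2.000×10⁻⁴ = 70.71; τ_1 = 40.83/70.71 = 0.5774 ms.
Leg 2: 9.028 ms is already measured in the proton's rest frame.
Leg 3: 29.75 ms is already measured in the proton's rest frame.
Total: 0.5774 + 9.028 + 29.75 ms.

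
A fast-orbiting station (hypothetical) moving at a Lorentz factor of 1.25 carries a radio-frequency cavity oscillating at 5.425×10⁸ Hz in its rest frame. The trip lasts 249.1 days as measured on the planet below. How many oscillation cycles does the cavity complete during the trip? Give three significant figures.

γ = 1.25
The oscillator's own cycle count is N = f × τ where τ is the proper time aboard the station. τ = Δt/γ = 249.1/1.250 = 199.3 days = 1.722×10⁷ s.
N = 5.425×10⁸ × 1.722×10⁷ = 9.341×10¹⁵.

N = 9.34×10¹⁵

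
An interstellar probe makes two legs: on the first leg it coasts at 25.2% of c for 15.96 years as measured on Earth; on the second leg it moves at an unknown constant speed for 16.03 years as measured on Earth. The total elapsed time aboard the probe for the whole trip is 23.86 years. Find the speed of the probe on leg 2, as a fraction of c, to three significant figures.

Leg 1: β = 0.252; γ = 1/√(1 − 0.252²) = 1/√0.9365 = 1.033; τ_1 = 15.96/1.033 = 15.44 years.
Leg 2: speed unknown; τ_2 = 16.03/γ_2.
Total proper time: 15.44 + τ_2 = 23.86, so τ_2 = 23.86 − 15.44 = 8.415 years.
γ_2 = 16.03/8.415 = 1.905; β = √(1 − 1/γ²) = √0.7244.

β = 0.851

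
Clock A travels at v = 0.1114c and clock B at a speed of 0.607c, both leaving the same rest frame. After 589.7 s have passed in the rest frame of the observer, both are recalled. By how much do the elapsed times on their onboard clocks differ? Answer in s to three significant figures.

|τ_A − τ_B| = 117 s

A: γ = 1/√(1 − 0.1114²) = 1/√0.9876 = 1.006; τ_A = 589.7/1.006 = 586.0 s.
B: γ = 1/√(1 − 0.607²) = 1/√0.6316 = 1.258; τ_B = 589.7/1.258 = 468.6 s.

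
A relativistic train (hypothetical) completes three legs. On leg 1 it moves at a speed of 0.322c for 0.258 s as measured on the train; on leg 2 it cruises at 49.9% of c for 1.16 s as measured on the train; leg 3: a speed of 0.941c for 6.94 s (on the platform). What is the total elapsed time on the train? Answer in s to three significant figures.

Leg 1: 0.258 s is already measured on the train.
Leg 2: 1.16 s is already measured on the train.
Leg 3: γ = 1/√(1 − 0.941²) = 1/√0.1145 = 2.955; τ_3 = 6.94/2.955 = 2.349 s.
Total: 0.2580 + 1.160 + 2.349 s.

τ = 3.77 s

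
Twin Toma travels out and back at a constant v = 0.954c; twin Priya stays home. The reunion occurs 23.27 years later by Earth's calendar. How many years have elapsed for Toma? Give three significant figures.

γ = 1/√(1 − 0.954²) = 1/√0.08988 = 3.335
Toma's clock measures proper time along the trip: τ = Δt/γ = 23.27/3.335 years.

τ = 6.98 years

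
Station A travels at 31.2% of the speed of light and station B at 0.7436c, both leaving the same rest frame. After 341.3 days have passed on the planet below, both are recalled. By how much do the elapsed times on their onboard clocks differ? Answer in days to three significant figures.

A: β = 0.312; γ = 1/√(1 − 0.312²) = 1/√0.9027 = 1.053; τ_A = 341.3/1.053 = 324.3 days.
B: γ = 1/√(1 − 0.7436²) = 1/√0.4471 = 1.496; τ_B = 341.3/1.496 = 228.2 days.

|τ_A − τ_B| = 96.1 days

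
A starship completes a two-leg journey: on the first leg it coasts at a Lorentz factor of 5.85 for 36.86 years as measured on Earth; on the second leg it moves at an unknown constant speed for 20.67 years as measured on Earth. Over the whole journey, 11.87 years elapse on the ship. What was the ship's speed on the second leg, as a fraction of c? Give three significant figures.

Leg 1: γ = 5.85; τ_1 = 36.86/5.850 = 6.301 years.
Leg 2: speed unknown; τ_2 = 20.67/γ_2.
Total proper time: 6.301 + τ_2 = 11.87, so τ_2 = 11.87 − 6.301 = 5.569 years.
γ_2 = 20.67/5.569 = 3.712; β = √(1 − 1/γ²) = √0.9274.

β = 0.963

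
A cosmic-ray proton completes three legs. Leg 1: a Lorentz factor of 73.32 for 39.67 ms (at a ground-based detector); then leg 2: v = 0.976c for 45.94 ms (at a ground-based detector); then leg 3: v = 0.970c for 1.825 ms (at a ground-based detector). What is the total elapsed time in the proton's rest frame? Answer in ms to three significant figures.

τ = 11.0 ms

Leg 1: γ = 73.32; τ_1 = 39.67/73.32 = 0.5411 ms.
Leg 2: γ = 1/√(1 − 0.976²) = 1/√0.04742 = 4.592; τ_2 = 45.94/4.592 = 10.00 ms.
Leg 3: γ = 1/√(1 − 0.970²) = 1/√0.05910 = 4.113; τ_3 = 1.825/4.113 = 0.4437 ms.
Total: 0.5411 + 10.00 + 0.4437 ms.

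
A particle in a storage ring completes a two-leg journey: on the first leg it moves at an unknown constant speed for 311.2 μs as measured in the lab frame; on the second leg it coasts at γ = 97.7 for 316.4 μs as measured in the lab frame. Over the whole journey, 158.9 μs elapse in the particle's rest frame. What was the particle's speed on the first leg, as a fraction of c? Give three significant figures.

Leg 1: speed unknown; τ_1 = 311.2/γ_1.
Leg 2: γ = 97.7; τ_2 = 316.4/97.70 = 3.238 μs.
Total proper time: τ_1 + 3.238 = 158.9, so τ_1 = 158.9 − 3.238 = 155.7 μs.
γ_1 = 311.2/155.7 = 1.999; β = √(1 − 1/γ²) = √0.7498.

β = 0.866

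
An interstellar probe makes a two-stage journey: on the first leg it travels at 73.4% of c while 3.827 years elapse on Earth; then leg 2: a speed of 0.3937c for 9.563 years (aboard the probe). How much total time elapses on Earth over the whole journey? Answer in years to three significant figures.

Δt = 14.2 years

Leg 1: 3.827 years is already measured on Earth.
Leg 2: γ = 1/√(1 − 0.3937²) = 1/√0.8450 = 1.088; Δt_2 = 1.088 × 9.563 = 10.40 years.
Total: 3.827 + 10.40 years.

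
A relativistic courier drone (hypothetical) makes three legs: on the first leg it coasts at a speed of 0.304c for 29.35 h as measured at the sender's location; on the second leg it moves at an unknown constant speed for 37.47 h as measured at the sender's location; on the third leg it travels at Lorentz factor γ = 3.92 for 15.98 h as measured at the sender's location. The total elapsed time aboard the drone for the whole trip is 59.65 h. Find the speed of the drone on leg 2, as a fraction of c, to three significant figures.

Leg 1: γ = 1/√(1 − 0.304²) = 1/√0.9076 = 1.050; τ_1 = 29.35/1.050 = 27.96 h.
Leg 2: speed unknown; τ_2 = 37.47/γ_2.
Leg 3: γ = 3.92; τ_3 = 15.98/3.920 = 4.077 h.
Total proper time: 27.96 + τ_2 + 4.077 = 59.65, so τ_2 = 59.65 − 32.04 = 27.61 h.
γ_2 = 37.47/27.61 = 1.357; β = √(1 − 1/γ²) = √0.4569.

β = 0.676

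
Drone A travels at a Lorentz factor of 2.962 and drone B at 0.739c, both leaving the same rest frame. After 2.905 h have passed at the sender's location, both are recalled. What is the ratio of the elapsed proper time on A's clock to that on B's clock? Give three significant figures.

τ_A/τ_B = 0.501

A: γ = 2.962. B: γ = 1/√(1 − 0.739²) = 1/√0.4539 = 1.484.
τ_A/τ_B = γ_B/γ_A = 1.484/2.962 = 0.5011, so τ_A/τ_B = 0.5011.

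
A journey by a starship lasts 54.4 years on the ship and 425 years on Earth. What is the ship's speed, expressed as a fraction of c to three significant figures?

β = 0.992

The proper time is measured on the ship (both events occur at the ship's location); Δt is measured on Earth. γ = Δt/τ = 425/54.4 = 7.812.
β = √(1 − 1/γ²) = √(1 − 0.01638) = √0.9836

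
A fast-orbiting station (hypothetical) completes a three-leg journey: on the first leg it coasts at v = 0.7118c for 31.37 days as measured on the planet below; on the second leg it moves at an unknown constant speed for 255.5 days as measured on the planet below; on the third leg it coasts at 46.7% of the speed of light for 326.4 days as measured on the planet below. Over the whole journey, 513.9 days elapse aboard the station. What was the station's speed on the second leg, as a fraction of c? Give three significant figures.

Leg 1: γ = 1/√(1 − 0.7118²) = 1/√0.4933 = 1.424; τ_1 = 31.37/1.424 = 22.03 days.
Leg 2: speed unknown; τ_2 = 255.5/γ_2.
Leg 3: β = 0.467; γ = 1/√(1 − 0.467²) = 1/√0.7819 = 1.131; τ_3 = 326.4/1.131 = 288.6 days.
Total proper time: 22.03 + τ_2 + 288.6 = 513.9, so τ_2 = 513.9 − 310.7 = 203.2 days.
γ_2 = 255.5/203.2 = 1.257; β = √(1 − 1/γ²) = √0.3672.

β = 0.606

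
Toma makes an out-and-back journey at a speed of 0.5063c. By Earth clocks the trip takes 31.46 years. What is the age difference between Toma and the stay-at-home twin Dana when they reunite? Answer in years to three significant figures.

γ = 1/√(1 − 0.5063²) = 1/√0.7437 = 1.160
Toma's elapsed proper time: τ = 31.46/1.160 = 27.13 years.
Age gap = Δt − τ = 31.46 − 27.13 years.

Δt − τ = 4.33 years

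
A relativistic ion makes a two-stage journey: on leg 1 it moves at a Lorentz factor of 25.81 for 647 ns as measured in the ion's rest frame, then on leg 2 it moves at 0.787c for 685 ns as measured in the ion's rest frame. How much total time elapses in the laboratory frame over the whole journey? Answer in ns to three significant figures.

Leg 1: γ = 25.81; Δt_1 = 25.81 × 647 = 1.670×10⁴ ns.
Leg 2: γ = 1/√(1 − 0.787²) = 1/√0.3806 = 1.621; Δt_2 = 1.621 × 685 = 1110 ns.
Total: 1.670×10⁴ + 1110 ns.

Δt = 1.78×10⁴ ns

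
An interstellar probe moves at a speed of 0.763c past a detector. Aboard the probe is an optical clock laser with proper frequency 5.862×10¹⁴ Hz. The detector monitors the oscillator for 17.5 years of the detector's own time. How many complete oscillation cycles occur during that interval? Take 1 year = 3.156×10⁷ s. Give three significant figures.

N = 2.09×10²³

γ = 1/√(1 − 0.763²) = 1/√0.4178 = 1.547
During 17.5 years of lab time, the oscillator's proper time advances by τ = Δt/γ = 17.5/1.547 = 11.31 years = 3.570×10⁸ s.
N = f × τ = 5.862×10¹⁴ × 3.570×10⁸ = 2.093×10²³.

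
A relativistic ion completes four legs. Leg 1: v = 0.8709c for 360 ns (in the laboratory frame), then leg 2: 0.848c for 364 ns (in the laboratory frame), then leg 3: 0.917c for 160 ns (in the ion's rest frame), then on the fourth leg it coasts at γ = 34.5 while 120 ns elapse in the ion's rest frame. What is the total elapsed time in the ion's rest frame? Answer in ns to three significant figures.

τ = 650 ns

Leg 1: γ = 1/√(1 − 0.8709²) = 1/√0.2415 = 2.035; τ_1 = 360/2.035 = 176.9 ns.
Leg 2: γ = 1/√(1 − 0.848²) = 1/√0.2809 = 1.887; τ_2 = 364/1.887 = 192.9 ns.
Leg 3: 160 ns is already measured in the ion's rest frame.
Leg 4: 120 ns is already measured in the ion's rest frame.
Total: 176.9 + 192.9 + 160.0 + 120.0 ns.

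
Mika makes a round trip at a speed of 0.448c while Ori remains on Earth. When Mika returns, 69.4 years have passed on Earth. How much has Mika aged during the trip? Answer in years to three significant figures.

γ = 1/√(1 − 0.448²) = 1/√0.7993 = 1.119
Mika's clock measures proper time along the trip: τ = Δt/γ = 69.4/1.119 years.

τ = 62.0 years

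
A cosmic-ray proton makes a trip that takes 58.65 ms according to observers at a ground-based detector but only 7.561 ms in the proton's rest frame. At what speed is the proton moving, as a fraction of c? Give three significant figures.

v = 0.992c

The proper time is measured in the proton's rest frame (both events occur at the proton's location); Δt is measured at a ground-based detector. γ = Δt/τ = 58.65/7.561 = 7.757.
β = √(1 − 1/γ²) = √(1 − 0.01662) = √0.9834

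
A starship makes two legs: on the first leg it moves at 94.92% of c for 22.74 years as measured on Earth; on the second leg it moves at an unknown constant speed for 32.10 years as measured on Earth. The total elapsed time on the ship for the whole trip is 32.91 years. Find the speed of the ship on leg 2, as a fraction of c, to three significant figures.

β = 0.597

Leg 1: β = 0.9492; γ = 1/√(1 − 0.9492²) = 1/√0.09902 = 3.178; τ_1 = 22.74/3.178 = 7.156 years.
Leg 2: speed unknown; τ_2 = 32.10/γ_2.
Total proper time: 7.156 + τ_2 = 32.91, so τ_2 = 32.91 − 7.156 = 25.75 years.
γ_2 = 32.10/25.75 = 1.246; β = √(1 − 1/γ²) = √0.3563.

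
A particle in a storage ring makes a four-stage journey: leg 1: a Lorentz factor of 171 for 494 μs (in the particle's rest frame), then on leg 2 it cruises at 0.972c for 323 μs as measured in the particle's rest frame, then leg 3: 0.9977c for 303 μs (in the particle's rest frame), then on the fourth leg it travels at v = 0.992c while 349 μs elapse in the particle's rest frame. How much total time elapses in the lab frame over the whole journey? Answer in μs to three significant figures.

Leg 1: γ = 171; Δt_1 = 171.0 × 494 = 8.447×10⁴ μs.
Leg 2: γ = 1/√(1 − 0.972²) = 1/√0.05522 = 4.256; Δt_2 = 4.256 × 323 = 1375 μs.
Leg 3: γ = 1/√(1 − 0.9977²) = 1/√0.004595 = 14.75; Δt_3 = 14.75 × 303 = 4470 μs.
Leg 4: γ = 1/√(1 − 0.992²) = 1/√0.01594 = 7.922; Δt_4 = 7.922 × 349 = 2765 μs.
Total: 8.447×10⁴ + 1375 + 4470 + 2765 μs.

Δt = 9.31×10⁴ μs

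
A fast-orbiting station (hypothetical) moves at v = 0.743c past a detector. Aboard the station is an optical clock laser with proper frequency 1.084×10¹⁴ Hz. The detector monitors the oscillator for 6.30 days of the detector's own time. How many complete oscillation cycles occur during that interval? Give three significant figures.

γ = 1/√(1 − 0.743²) = 1/√0.4480 = 1.494
During 6.30 days of lab time, the oscillator's proper time advances by τ = Δt/γ = 6.30/1.494 = 4.217 days = 3.643×10⁵ s.
N = f × τ = 1.084×10¹⁴ × 3.643×10⁵ = 3.949×10¹⁹.

N = 3.95×10¹⁹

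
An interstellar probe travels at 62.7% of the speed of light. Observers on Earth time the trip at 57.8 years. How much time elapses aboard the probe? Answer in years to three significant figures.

β = 0.627; γ = 1/√(1 − 0.627²) = 1/√0.6069 = 1.284
The interval measured on Earth is the dilated one; the clock aboard the probe measures the proper time τ = Δt/γ = 57.8/1.284 years.

τ = 45.0 years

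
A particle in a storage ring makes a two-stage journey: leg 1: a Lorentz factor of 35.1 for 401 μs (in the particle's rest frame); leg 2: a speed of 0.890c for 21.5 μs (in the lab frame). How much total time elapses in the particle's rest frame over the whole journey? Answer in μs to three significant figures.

Leg 1: 401 μs is already measured in the particle's rest frame.
Leg 2: γ = 1/√(1 − 0.890²) = 1/√0.2079 = 2.193; τ_2 = 21.5/2.193 = 9.803 μs.
Total: 401.0 + 9.803 μs.

τ = 411 μs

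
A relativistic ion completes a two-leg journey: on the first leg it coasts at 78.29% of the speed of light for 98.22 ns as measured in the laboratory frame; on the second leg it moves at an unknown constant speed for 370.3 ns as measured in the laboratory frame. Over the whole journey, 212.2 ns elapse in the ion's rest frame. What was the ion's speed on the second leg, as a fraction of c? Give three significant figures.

β = 0.913

Leg 1: β = 0.7829; γ = 1/√(1 − 0.7829²) = 1/√0.3871 = 1.607; τ_1 = 98.22/1.607 = 61.11 ns.
Leg 2: speed unknown; τ_2 = 370.3/γ_2.
Total proper time: 61.11 + τ_2 = 212.2, so τ_2 = 212.2 − 61.11 = 151.1 ns.
γ_2 = 370.3/151.1 = 2.451; β = √(1 − 1/γ²) = √0.8335.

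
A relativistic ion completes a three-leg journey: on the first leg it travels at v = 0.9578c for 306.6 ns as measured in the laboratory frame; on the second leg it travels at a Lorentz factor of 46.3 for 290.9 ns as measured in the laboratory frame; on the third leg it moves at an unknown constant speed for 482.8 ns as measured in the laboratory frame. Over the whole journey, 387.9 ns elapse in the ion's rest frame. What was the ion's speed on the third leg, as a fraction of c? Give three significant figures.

Leg 1: γ = 1/√(1 − 0.9578²) = 1/√0.08262 = 3.479; τ_1 = 306.6/3.479 = 88.13 ns.
Leg 2: γ = 46.3; τ_2 = 290.9/46.30 = 6.283 ns.
Leg 3: speed unknown; τ_3 = 482.8/γ_3.
Total proper time: 88.13 + 6.283 + τ_3 = 387.9, so τ_3 = 387.9 − 94.41 = 293.5 ns.
γ_3 = 482.8/293.5 = 1.645; β = √(1 − 1/γ²) = √0.6305.

β = 0.794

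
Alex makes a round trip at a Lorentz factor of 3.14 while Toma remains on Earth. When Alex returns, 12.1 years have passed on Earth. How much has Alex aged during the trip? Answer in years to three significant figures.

τ = 3.85 years

γ = 3.14
Alex's clock measures proper time along the trip: τ = Δt/γ = 12.1/3.140 years.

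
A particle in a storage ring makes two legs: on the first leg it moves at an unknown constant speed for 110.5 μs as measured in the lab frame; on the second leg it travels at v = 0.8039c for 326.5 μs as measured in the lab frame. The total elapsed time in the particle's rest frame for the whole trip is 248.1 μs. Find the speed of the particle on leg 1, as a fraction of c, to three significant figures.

Leg 1: speed unknown; τ_1 = 110.5/γ_1.
Leg 2: γ = 1/√(1 − 0.8039²) = 1/√0.3537 = 1.681; τ_2 = 326.5/1.681 = 194.2 μs.
Total proper time: τ_1 + 194.2 = 248.1, so τ_1 = 248.1 − 194.2 = 53.91 μs.
γ_1 = 110.5/53.91 = 2.050; β = √(1 − 1/γ²) = √0.7620.

β = 0.873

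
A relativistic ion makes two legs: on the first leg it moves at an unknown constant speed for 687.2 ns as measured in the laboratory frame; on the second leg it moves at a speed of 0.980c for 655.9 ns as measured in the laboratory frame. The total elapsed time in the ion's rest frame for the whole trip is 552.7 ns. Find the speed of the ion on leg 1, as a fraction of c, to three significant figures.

β = 0.789

Leg 1: speed unknown; τ_1 = 687.2/γ_1.
Leg 2: γ = 1/√(1 − 0.980²) = 1/√0.03960 = 5.025; τ_2 = 655.9/5.025 = 130.5 ns.
Total proper time: τ_1 + 130.5 = 552.7, so τ_1 = 552.7 − 130.5 = 422.2 ns.
γ_1 = 687.2/422.2 = 1.628; β = √(1 − 1/γ²) = √0.6226.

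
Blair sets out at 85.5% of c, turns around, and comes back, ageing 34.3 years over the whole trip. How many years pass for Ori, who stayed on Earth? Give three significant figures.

β = 0.855; γ = 1/√(1 − 0.855²) = 1/√0.2690 = 1.928
Earth-frame duration is the dilated interval: Δt = γτ = 1.928 × 34.3 years.

Δt = 66.1 years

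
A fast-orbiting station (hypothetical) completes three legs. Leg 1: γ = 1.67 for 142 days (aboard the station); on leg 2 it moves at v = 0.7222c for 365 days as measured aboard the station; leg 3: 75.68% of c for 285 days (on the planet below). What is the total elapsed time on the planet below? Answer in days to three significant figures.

Δt = 1050 days

Leg 1: γ = 1.67; Δt_1 = 1.670 × 142 = 237.1 days.
Leg 2: γ = 1/√(1 − 0.7222²) = 1/√0.4784 = 1.446; Δt_2 = 1.446 × 365 = 527.7 days.
Leg 3: 285 days is already measured on the planet below.
Total: 237.1 + 527.7 + 285.0 days.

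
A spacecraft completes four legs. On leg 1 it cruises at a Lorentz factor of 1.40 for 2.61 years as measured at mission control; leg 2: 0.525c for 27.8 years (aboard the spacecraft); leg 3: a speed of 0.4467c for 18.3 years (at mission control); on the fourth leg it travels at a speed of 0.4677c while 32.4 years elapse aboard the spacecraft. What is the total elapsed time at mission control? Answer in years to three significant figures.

Δt = 90.2 years

Leg 1: 2.61 years is already measured at mission control.
Leg 2: γ = 1/√(1 − 0.525²) = 1/√0.7244 = 1.175; Δt_2 = 1.175 × 27.8 = 32.66 years.
Leg 3: 18.3 years is already measured at mission control.
Leg 4: γ = 1/√(1 − 0.4677²) = 1/√0.7813 = 1.131; Δt_4 = 1.131 × 32.4 = 36.66 years.
Total: 2.610 + 32.66 + 18.30 + 36.66 years.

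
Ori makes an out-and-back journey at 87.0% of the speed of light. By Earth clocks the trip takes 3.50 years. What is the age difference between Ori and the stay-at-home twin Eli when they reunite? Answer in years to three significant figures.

β = 0.870; γ = 1/√(1 − 0.870²) = 1/√0.2431 = 2.028
Ori's elapsed proper time: τ = 3.50/2.028 = 1.726 years.
Age gap = Δt − τ = 3.50 − 1.726 years.

Δt − τ = 1.77 years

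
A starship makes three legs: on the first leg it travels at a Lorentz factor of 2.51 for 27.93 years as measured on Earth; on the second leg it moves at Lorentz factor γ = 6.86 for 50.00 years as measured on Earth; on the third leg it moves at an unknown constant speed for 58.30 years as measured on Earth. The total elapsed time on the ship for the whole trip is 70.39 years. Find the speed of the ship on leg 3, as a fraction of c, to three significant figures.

β = 0.453

Leg 1: γ = 2.51; τ_1 = 27.93/2.510 = 11.13 years.
Leg 2: γ = 6.86; τ_2 = 50.00/6.860 = 7.289 years.
Leg 3: speed unknown; τ_3 = 58.30/γ_3.
Total proper time: 11.13 + 7.289 + τ_3 = 70.39, so τ_3 = 70.39 − 18.42 = 51.97 years.
γ_3 = 58.30/51.97 = 1.122; β = √(1 − 1/γ²) = √0.2052.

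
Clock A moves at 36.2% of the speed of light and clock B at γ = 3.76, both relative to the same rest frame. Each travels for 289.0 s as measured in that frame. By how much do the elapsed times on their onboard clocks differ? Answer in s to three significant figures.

|τ_A − τ_B| = 193 s

A: β = 0.362; γ = 1/√(1 − 0.362²) = 1/√0.8690 = 1.073; τ_A = 289.0/1.073 = 269.4 s.
B: γ = 3.76; τ_B = 289.0/3.760 = 76.86 s.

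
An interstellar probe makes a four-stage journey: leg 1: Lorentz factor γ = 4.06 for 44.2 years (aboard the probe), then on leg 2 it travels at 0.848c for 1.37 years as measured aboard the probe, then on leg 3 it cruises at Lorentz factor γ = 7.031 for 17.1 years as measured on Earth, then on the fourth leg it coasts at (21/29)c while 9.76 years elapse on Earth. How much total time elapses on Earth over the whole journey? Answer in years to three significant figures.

Δt = 209 years

Leg 1: γ = 4.06; Δt_1 = 4.060 × 44.2 = 179.5 years.
Leg 2: γ = 1/√(1 − 0.848²) = 1/√0.2809 = 1.887; Δt_2 = 1.887 × 1.37 = 2.585 years.
Leg 3: 17.1 years is already measured on Earth.
Leg 4: 9.76 years is already measured on Earth.
Total: 179.5 + 2.585 + 17.10 + 9.760 years.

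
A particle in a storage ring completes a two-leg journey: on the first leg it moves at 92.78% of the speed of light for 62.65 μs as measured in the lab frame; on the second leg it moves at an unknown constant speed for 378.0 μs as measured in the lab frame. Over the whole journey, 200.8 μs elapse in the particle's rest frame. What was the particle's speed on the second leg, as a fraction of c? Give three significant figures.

β = 0.883

Leg 1: β = 0.9278; γ = 1/√(1 − 0.9278²) = 1/√0.1392 = 2.680; τ_1 = 62.65/2.680 = 23.37 μs.
Leg 2: speed unknown; τ_2 = 378.0/γ_2.
Total proper time: 23.37 + τ_2 = 200.8, so τ_2 = 200.8 − 23.37 = 177.4 μs.
γ_2 = 378.0/177.4 = 2.130; β = √(1 − 1/γ²) = √0.7797.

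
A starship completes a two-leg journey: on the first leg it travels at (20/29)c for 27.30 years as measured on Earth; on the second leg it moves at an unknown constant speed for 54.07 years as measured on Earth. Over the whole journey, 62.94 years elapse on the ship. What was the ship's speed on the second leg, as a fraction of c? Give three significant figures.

β = 0.602

Leg 1: γ = 1/√(1 − (20/29)²) = 29/21 ≈ 1.381; τ_1 = 27.30/1.381 = 19.77 years.
Leg 2: speed unknown; τ_2 = 54.07/γ_2.
Total proper time: 19.77 + τ_2 = 62.94, so τ_2 = 62.94 − 19.77 = 43.17 years.
γ_2 = 54.07/43.17 = 1.252; β = √(1 − 1/γ²) = √0.3625.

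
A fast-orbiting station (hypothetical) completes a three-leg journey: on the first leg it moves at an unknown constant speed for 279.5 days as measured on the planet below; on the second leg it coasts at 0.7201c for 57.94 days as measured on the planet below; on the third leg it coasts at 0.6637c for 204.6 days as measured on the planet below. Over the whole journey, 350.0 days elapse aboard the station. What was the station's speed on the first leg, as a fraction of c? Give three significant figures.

Leg 1: speed unknown; τ_1 = 279.5/γ_1.
Leg 2: γ = 1/√(1 − 0.7201²) = 1/√0.4815 = 1.441; τ_2 = 57.94/1.441 = 40.20 days.
Leg 3: γ = 1/√(1 − 0.6637²) = 1/√0.5595 = 1.337; τ_3 = 204.6/1.337 = 153.0 days.
Total proper time: τ_1 + 40.20 + 153.0 = 350.0, so τ_1 = 350.0 − 193.2 = 156.8 days.
γ_1 = 279.5/156.8 = 1.783; β = √(1 − 1/γ²) = √0.6855.

β = 0.828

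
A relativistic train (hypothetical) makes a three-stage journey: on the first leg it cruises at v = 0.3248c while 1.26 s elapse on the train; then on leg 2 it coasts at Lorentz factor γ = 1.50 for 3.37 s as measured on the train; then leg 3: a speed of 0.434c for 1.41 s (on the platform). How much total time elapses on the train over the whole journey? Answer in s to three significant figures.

Leg 1: 1.26 s is already measured on the train.
Leg 2: 3.37 s is already measured on the train.
Leg 3: γ = 1/√(1 − 0.434²) = 1/√0.8116 = 1.110; τ_3 = 1.41/1.110 = 1.270 s.
Total: 1.260 + 3.370 + 1.270 s.

τ = 5.90 s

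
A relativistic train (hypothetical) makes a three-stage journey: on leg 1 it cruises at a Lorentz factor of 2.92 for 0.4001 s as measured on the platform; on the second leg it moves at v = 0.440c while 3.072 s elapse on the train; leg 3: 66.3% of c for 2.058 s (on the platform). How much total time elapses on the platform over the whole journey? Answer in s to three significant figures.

Leg 1: 0.4001 s is already measured on the platform.
Leg 2: γ = 1/√(1 − 0.440²) = 1/√0.8064 = 1.114; Δt_2 = 1.114 × 3.072 = 3.421 s.
Leg 3: 2.058 s is already measured on the platform.
Total: 0.4001 + 3.421 + 2.058 s.

Δt = 5.88 s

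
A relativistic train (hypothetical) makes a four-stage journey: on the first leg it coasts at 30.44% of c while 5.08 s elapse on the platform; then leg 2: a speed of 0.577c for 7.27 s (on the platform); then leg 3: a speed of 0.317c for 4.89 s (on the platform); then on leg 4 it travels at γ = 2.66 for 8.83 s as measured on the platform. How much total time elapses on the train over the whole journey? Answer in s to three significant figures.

τ = 18.7 s

Leg 1: β = 0.3044; γ = 1/√(1 − 0.3044²) = 1/√0.9073 = 1.050; τ_1 = 5.08/1.050 = 4.839 s.
Leg 2: γ = 1/√(1 − 0.577²) = 1/√0.6671 = 1.224; τ_2 = 7.27/1.224 = 5.938 s.
Leg 3: γ = 1/√(1 − 0.317²) = 1/√0.8995 = 1.054; τ_3 = 4.89/1.054 = 4.638 s.
Leg 4: γ = 2.66; τ_4 = 8.83/2.660 = 3.320 s.
Total: 4.839 + 5.938 + 4.638 + 3.320 s.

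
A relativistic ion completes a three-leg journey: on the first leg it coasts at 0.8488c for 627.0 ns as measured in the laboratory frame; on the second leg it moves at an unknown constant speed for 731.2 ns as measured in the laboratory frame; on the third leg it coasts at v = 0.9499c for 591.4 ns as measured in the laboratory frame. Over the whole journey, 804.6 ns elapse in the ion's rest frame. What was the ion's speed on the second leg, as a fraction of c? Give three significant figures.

β = 0.919

Leg 1: γ = 1/√(1 − 0.8488²) = 1/√0.2795 = 1.891; τ_1 = 627.0/1.891 = 331.5 ns.
Leg 2: speed unknown; τ_2 = 731.2/γ_2.
Leg 3: γ = 1/√(1 − 0.9499²) = 1/√0.09769 = 3.199; τ_3 = 591.4/3.199 = 184.8 ns.
Total proper time: 331.5 + τ_2 + 184.8 = 804.6, so τ_2 = 804.6 − 516.3 = 288.3 ns.
γ_2 = 731.2/288.3 = 2.537; β = √(1 − 1/γ²) = √0.8446.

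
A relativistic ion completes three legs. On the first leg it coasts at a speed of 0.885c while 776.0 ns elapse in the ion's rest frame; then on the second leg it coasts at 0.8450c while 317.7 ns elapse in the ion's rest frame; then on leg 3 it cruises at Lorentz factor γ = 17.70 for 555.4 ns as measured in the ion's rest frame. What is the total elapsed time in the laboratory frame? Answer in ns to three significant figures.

Δt = 1.21×10⁴ ns

Leg 1: γ = 1/√(1 − 0.885²) = 1/√0.2168 = 2.148; Δt_1 = 2.148 × 776.0 = 1667 ns.
Leg 2: γ = 1/√(1 − 0.8450²) = 1/√0.2860 = 1.870; Δt_2 = 1.870 × 317.7 = 594.1 ns.
Leg 3: γ = 17.70; Δt_3 = 17.70 × 555.4 = 9831 ns.
Total: 1667 + 594.1 + 9831 ns.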